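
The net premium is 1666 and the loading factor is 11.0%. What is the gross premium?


Gross = net * (1 + loading)
= 1666 * (1 + 0.11)
= 1666 * 1.11
= 1849.26


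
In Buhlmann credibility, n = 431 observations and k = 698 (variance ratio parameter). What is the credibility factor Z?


Z = n / (n + k)
= 431 / (431 + 698)
= 431 / 1129
= 0.3818


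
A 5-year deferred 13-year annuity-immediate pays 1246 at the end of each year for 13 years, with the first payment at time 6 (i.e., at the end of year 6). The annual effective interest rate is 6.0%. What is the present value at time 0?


PV at time 5 of the 13-year annuity-immediate:
a_n = 1246 * (1-(1+0.06)^(-13))/0.06 = 11030.443
Discount back 5 years to time 0:
PV = 11030.443 * (1+0.06)^(-5)
= 11030.443 * 0.747258
= 8242.5887


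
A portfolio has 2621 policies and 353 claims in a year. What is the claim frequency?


frequency = claims / policies
= 353 / 2621
= 0.1347


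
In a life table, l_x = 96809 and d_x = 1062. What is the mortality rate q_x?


q_x = d_x / l_x
= 1062 / 96809
= 0.011


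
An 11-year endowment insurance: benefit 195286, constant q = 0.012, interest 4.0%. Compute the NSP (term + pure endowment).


Term component = 19432.455
Pure endowment = 11_p_x * v^11 * benefit = 0.875642 * 0.649581 * 195286 = 111078.6948
NSP = 130511.1499


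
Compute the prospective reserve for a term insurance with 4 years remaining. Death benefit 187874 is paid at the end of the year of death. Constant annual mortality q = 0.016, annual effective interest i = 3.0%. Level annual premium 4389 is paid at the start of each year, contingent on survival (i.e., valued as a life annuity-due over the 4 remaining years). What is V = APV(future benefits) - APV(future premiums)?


v = 1/(1+i) = 0.970874
APV(future benefits) per unit = sum_{k=0}^{3} k_p_x * q * v^(k+1) = 0.058096
APV(future benefits) = 187874 * 0.058096 = 10914.7217
Life annuity-due factor ä_{x:4} = sum_{k=0}^{3} k_p_x * v^k = 3.739928
APV(future premiums) = 4389 * 3.739928 = 16414.5435
V = 10914.7217 - 16414.5435
= -5499.8218


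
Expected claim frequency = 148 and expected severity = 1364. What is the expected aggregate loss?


E[S] = E[N] * E[X]
= 148 * 1364
= 201872


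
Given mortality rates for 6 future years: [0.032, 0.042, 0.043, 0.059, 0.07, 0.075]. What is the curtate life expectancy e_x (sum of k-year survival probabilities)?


e_x = sum_{k=1}^{n} k_p_x
k_p_x values:
  1_p_x = 0.968
  2_p_x = 0.927344
  3_p_x = 0.887468
  4_p_x = 0.835108
  5_p_x = 0.77665
  6_p_x = 0.718401
e_x = 5.113


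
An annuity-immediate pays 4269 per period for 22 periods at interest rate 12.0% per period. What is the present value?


PV = PMT * (1 - (1+i)^(-n)) / i
= 4269 * (1 - (1+0.12)^(-22)) / 0.12
= 4269 * (1 - 0.082643) / 0.12
= 4269 * 7.644646
= 32634.9927


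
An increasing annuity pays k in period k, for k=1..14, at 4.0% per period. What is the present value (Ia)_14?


(Ia)_n = sum_{k=1}^{n} k * v^k, v = 1/(1+i)
v = 0.961538
Sum computed term by term:
(Ia)_14 = 72.5249


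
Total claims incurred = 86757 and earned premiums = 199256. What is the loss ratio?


Loss ratio = claims / premiums
= 86757 / 199256
= 0.4354


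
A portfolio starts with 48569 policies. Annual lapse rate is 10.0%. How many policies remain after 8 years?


remaining = initial * (1 - lapse)^years
= 48569 * (1 - 0.1)^8
= 48569 * 0.430467
= 20907.3619


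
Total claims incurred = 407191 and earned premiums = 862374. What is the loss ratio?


Loss ratio = claims / premiums
= 407191 / 862374
= 0.4722


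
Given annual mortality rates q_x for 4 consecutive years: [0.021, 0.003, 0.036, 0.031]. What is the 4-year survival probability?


p_k = 1 - q_k for each year
Survival = product of (1 - q_k)
= 0.979 * 0.997 * 0.964 * 0.969
= 0.9118


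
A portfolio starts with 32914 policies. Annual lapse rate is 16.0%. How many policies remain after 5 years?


remaining = initial * (1 - lapse)^years
= 32914 * (1 - 0.16)^5
= 32914 * 0.418212
= 13765.0279


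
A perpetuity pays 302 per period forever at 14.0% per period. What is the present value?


PV = PMT / i
= 302 / 0.14
= 2157.1429


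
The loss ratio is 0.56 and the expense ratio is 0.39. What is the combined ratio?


Combined ratio = loss ratio + expense ratio
= 0.56 + 0.39
= 0.95


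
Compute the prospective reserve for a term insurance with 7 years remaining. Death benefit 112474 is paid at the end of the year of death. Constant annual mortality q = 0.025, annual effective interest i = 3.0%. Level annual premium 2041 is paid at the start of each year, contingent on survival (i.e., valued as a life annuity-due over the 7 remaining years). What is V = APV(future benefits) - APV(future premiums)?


v = 1/(1+i) = 0.970874
APV(future benefits) per unit = sum_{k=0}^{6} k_p_x * q * v^(k+1) = 0.144982
APV(future benefits) = 112474 * 0.144982 = 16306.7558
Life annuity-due factor ä_{x:7} = sum_{k=0}^{6} k_p_x * v^k = 5.973277
APV(future premiums) = 2041 * 5.973277 = 12191.4581
V = 16306.7558 - 12191.4581
= 4115.2978


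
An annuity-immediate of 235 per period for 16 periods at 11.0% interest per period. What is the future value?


FV = PMT * ((1+i)^n - 1) / i
= 235 * ((1.11)^16 - 1) / 0.11
= 235 * (5.310894 - 1) / 0.11
= 9209.6379


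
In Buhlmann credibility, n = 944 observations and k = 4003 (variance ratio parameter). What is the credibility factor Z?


Z = n / (n + k)
= 944 / (944 + 4003)
= 944 / 4947
= 0.1908


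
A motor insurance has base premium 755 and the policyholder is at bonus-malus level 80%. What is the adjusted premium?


adjusted = base * BM_level / 100
= 755 * 80 / 100
= 755 * 0.8
= 604.0


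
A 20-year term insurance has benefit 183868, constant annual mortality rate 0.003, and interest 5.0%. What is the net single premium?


NSP = benefit * sum_{k=0}^{n-1} k_p_x * q * v^(k+1)
With constant q=0.003, v=0.952381
Sum = 0.036515
NSP = 183868 * 0.036515
= 6713.8622


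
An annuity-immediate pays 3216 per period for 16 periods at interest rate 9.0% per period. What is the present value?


PV = PMT * (1 - (1+i)^(-n)) / i
= 3216 * (1 - (1+0.09)^(-16)) / 0.09
= 3216 * (1 - 0.25187) / 0.09
= 3216 * 8.312558
= 26733.1871


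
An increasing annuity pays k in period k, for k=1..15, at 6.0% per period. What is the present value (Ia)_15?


(Ia)_n = sum_{k=1}^{n} k * v^k, v = 1/(1+i)
v = 0.943396
Sum computed term by term:
(Ia)_15 = 67.2668


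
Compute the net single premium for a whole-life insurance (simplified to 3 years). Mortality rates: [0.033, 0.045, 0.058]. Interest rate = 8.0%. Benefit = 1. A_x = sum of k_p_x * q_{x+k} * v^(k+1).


v = 0.925926
Year 0: k_p_x=1.0, q=0.033, term=0.030556
Year 1: k_p_x=0.967, q=0.045, term=0.037307
Year 2: k_p_x=0.923485, q=0.058, term=0.042519
A_x = 0.1104


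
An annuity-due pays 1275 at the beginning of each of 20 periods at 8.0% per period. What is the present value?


PV_due = PMT * (1-(1+i)^(-n))/i * (1+i)
PV_immediate = 12518.1379
PV_due = 12518.1379 * 1.08
= 13519.589


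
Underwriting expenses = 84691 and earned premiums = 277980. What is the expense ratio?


Expense ratio = expenses / premiums
= 84691 / 277980
= 0.3047


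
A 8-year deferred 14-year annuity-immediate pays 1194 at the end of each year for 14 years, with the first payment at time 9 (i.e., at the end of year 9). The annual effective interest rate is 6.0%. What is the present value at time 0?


PV at time 8 of the 14-year annuity-immediate:
a_n = 1194 * (1-(1+0.06)^(-14))/0.06 = 11098.2108
Discount back 8 years to time 0:
PV = 11098.2108 * (1+0.06)^(-8)
= 11098.2108 * 0.627412
= 6963.1548


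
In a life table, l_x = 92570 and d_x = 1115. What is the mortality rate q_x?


q_x = d_x / l_x
= 1115 / 92570
= 0.012


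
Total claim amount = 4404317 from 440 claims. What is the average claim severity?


severity = total / number
= 4404317 / 440
= 10009.8114


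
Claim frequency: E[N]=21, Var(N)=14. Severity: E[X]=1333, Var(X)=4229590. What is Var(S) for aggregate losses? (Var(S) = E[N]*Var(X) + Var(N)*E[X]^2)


Var(S) = E[N]*Var(X) + Var(N)*E[X]^2
= 21*4229590 + 14*1333^2
= 88821390 + 24876446
= 1.1370e+08


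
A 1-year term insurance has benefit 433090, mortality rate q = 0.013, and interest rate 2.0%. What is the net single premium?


NSP = benefit * q * v
v = 1/(1+i) = 0.980392
NSP = 433090 * 0.013 * 0.980392
= 5519.7745


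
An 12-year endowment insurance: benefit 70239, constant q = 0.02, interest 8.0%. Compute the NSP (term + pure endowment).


Term component = 9670.1992
Pure endowment = 12_p_x * v^12 * benefit = 0.784717 * 0.397114 * 70239 = 21888.0041
NSP = 31558.2033


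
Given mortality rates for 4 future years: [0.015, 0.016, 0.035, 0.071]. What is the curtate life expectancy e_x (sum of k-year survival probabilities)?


e_x = sum_{k=1}^{n} k_p_x
k_p_x values:
  1_p_x = 0.985
  2_p_x = 0.96924
  3_p_x = 0.935317
  4_p_x = 0.868909
e_x = 3.7585


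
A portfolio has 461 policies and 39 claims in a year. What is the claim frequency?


frequency = claims / policies
= 39 / 461
= 0.0846


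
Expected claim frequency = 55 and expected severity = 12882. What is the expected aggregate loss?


E[S] = E[N] * E[X]
= 55 * 12882
= 708510


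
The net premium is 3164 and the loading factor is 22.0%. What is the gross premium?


Gross = net * (1 + loading)
= 3164 * (1 + 0.22)
= 3164 * 1.22
= 3860.08


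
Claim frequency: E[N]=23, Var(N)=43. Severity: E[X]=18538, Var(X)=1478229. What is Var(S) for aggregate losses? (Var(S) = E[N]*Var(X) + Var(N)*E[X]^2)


Var(S) = E[N]*Var(X) + Var(N)*E[X]^2
= 23*1478229 + 43*18538^2
= 33999267 + 14777270092
= 1.4811e+10


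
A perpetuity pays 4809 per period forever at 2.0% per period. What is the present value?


PV = PMT / i
= 4809 / 0.02
= 240450.0


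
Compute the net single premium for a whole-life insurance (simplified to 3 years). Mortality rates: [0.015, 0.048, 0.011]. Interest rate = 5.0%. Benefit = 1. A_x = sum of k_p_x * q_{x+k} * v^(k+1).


v = 0.952381
Year 0: k_p_x=1.0, q=0.015, term=0.014286
Year 1: k_p_x=0.985, q=0.048, term=0.042884
Year 2: k_p_x=0.93772, q=0.011, term=0.00891
A_x = 0.0661


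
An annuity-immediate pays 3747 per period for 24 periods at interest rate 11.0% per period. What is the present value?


PV = PMT * (1 - (1+i)^(-n)) / i
= 3747 * (1 - (1+0.11)^(-24)) / 0.11
= 3747 * (1 - 0.081705) / 0.11
= 3747 * 8.348137
= 31280.4678


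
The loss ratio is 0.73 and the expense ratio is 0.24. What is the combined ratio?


Combined ratio = loss ratio + expense ratio
= 0.73 + 0.24
= 0.97


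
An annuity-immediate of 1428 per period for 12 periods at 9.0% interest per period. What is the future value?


FV = PMT * ((1+i)^n - 1) / i
= 1428 * ((1.09)^12 - 1) / 0.09
= 1428 * (2.812665 - 1) / 0.09
= 28760.9479


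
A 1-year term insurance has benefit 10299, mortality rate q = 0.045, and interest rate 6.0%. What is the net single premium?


NSP = benefit * q * v
v = 1/(1+i) = 0.943396
NSP = 10299 * 0.045 * 0.943396
= 437.2217


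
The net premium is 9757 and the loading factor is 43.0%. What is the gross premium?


Gross = net * (1 + loading)
= 9757 * (1 + 0.43)
= 9757 * 1.43
= 13952.51


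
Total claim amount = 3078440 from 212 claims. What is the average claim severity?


severity = total / number
= 3078440 / 212
= 14520.9434


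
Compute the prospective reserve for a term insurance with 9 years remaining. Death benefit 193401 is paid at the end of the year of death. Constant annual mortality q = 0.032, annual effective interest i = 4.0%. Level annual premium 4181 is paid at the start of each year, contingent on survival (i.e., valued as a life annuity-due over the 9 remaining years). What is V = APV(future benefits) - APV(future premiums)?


v = 1/(1+i) = 0.961538
APV(future benefits) per unit = sum_{k=0}^{8} k_p_x * q * v^(k+1) = 0.211423
APV(future benefits) = 193401 * 0.211423 = 40889.4452
Life annuity-due factor ä_{x:9} = sum_{k=0}^{8} k_p_x * v^k = 6.871252
APV(future premiums) = 4181 * 6.871252 = 28728.7037
V = 40889.4452 - 28728.7037
= 12160.7414


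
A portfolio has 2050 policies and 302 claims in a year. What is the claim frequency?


frequency = claims / policies
= 302 / 2050
= 0.1473


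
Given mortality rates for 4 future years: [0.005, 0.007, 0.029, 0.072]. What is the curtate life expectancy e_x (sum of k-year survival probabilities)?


e_x = sum_{k=1}^{n} k_p_x
k_p_x values:
  1_p_x = 0.995
  2_p_x = 0.988035
  3_p_x = 0.959382
  4_p_x = 0.890306
e_x = 3.8327


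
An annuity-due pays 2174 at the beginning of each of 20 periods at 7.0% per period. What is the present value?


PV_due = PMT * (1-(1+i)^(-n))/i * (1+i)
PV_immediate = 23031.387
PV_due = 23031.387 * 1.07
= 24643.5841


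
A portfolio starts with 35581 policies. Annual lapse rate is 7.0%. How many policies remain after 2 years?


remaining = initial * (1 - lapse)^years
= 35581 * (1 - 0.07)^2
= 35581 * 0.8649
= 30774.0069


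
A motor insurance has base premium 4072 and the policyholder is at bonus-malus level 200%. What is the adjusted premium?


adjusted = base * BM_level / 100
= 4072 * 200 / 100
= 4072 * 2.0
= 8144.0


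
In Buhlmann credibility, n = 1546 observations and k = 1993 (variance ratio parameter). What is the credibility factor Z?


Z = n / (n + k)
= 1546 / (1546 + 1993)
= 1546 / 3539
= 0.4368


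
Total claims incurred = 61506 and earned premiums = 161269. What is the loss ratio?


Loss ratio = claims / premiums
= 61506 / 161269
= 0.3814


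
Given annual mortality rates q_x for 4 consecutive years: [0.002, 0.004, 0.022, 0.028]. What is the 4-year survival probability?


p_k = 1 - q_k for each year
Survival = product of (1 - q_k)
= 0.998 * 0.996 * 0.978 * 0.972
= 0.9449


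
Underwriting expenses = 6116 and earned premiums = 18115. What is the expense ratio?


Expense ratio = expenses / premiums
= 6116 / 18115
= 0.3376


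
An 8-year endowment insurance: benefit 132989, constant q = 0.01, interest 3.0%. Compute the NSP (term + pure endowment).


Term component = 9029.1823
Pure endowment = 8_p_x * v^8 * benefit = 0.922745 * 0.789409 * 132989 = 96872.2706
NSP = 105901.453


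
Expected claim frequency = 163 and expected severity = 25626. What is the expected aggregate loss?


E[S] = E[N] * E[X]
= 163 * 25626
= 4.1770e+06


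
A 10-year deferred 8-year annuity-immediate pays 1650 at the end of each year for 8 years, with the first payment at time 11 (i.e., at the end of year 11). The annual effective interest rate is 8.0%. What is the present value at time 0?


PV at time 10 of the 8-year annuity-immediate:
a_n = 1650 * (1-(1+0.08)^(-8))/0.08 = 9481.9543
Discount back 10 years to time 0:
PV = 9481.9543 * (1+0.08)^(-10)
= 9481.9543 * 0.463193
= 4391.9795


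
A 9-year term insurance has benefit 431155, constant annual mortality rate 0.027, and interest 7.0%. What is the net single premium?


NSP = benefit * sum_{k=0}^{n-1} k_p_x * q * v^(k+1)
With constant q=0.027, v=0.934579
Sum = 0.160005
NSP = 431155 * 0.160005
= 68986.7458


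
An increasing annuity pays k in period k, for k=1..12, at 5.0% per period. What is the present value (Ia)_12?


(Ia)_n = sum_{k=1}^{n} k * v^k, v = 1/(1+i)
v = 0.952381
Sum computed term by term:
(Ia)_12 = 52.4873


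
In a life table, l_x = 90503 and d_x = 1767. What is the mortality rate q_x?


q_x = d_x / l_x
= 1767 / 90503
= 0.0195


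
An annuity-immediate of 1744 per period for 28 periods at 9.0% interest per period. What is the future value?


FV = PMT * ((1+i)^n - 1) / i
= 1744 * ((1.09)^28 - 1) / 0.09
= 1744 * (11.16714 - 1) / 0.09
= 197016.5703


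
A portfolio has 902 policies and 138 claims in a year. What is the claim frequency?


frequency = claims / policies
= 138 / 902
= 0.153


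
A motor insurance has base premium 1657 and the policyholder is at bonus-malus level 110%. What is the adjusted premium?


adjusted = base * BM_level / 100
= 1657 * 110 / 100
= 1657 * 1.1
= 1822.7


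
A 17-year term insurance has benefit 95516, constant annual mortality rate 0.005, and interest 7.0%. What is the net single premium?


NSP = benefit * sum_{k=0}^{n-1} k_p_x * q * v^(k+1)
With constant q=0.005, v=0.934579
Sum = 0.047286
NSP = 95516 * 0.047286
= 4516.5347


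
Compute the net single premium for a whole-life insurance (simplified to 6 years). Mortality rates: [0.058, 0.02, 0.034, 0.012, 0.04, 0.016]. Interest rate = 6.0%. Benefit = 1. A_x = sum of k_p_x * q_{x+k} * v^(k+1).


v = 0.943396
Year 0: k_p_x=1.0, q=0.058, term=0.054717
Year 1: k_p_x=0.942, q=0.02, term=0.016768
Year 2: k_p_x=0.92316, q=0.034, term=0.026353
Year 3: k_p_x=0.891773, q=0.012, term=0.008476
Year 4: k_p_x=0.881071, q=0.04, term=0.026336
Year 5: k_p_x=0.845828, q=0.016, term=0.00954
A_x = 0.1422


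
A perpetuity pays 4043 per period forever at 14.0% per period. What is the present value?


PV = PMT / i
= 4043 / 0.14
= 28878.5714


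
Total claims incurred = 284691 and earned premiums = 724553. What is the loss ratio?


Loss ratio = claims / premiums
= 284691 / 724553
= 0.3929


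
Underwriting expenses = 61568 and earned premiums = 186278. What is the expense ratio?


Expense ratio = expenses / premiums
= 61568 / 186278
= 0.3305


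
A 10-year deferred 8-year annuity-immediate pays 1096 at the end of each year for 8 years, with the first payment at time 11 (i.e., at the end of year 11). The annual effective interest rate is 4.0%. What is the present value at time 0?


PV at time 10 of the 8-year annuity-immediate:
a_n = 1096 * (1-(1+0.04)^(-8))/0.04 = 7379.0884
Discount back 10 years to time 0:
PV = 7379.0884 * (1+0.04)^(-10)
= 7379.0884 * 0.675564
= 4985.0477


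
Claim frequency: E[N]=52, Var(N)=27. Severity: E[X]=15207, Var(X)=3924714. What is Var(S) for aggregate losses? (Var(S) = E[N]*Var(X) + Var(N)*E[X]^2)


Var(S) = E[N]*Var(X) + Var(N)*E[X]^2
= 52*3924714 + 27*15207^2
= 204085128 + 6243826923
= 6.4479e+09


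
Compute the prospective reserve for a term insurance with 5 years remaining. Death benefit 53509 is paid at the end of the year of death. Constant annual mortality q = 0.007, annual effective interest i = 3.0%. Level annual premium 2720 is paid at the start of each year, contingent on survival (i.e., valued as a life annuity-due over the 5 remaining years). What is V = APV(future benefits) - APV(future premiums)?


v = 1/(1+i) = 0.970874
APV(future benefits) per unit = sum_{k=0}^{4} k_p_x * q * v^(k+1) = 0.031625
APV(future benefits) = 53509 * 0.031625 = 1692.2432
Life annuity-due factor ä_{x:5} = sum_{k=0}^{4} k_p_x * v^k = 4.653451
APV(future premiums) = 2720 * 4.653451 = 12657.386
V = 1692.2432 - 12657.386
= -10965.1428


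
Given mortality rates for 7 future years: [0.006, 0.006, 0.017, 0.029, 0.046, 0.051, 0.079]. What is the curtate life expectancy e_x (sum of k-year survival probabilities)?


e_x = sum_{k=1}^{n} k_p_x
k_p_x values:
  1_p_x = 0.994
  2_p_x = 0.988036
  3_p_x = 0.971239
  4_p_x = 0.943073
  5_p_x = 0.899692
  6_p_x = 0.853808
  7_p_x = 0.786357
e_x = 6.4362


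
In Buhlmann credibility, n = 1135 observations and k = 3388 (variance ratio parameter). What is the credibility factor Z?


Z = n / (n + k)
= 1135 / (1135 + 3388)
= 1135 / 4523
= 0.2509


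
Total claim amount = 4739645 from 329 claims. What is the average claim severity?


severity = total / number
= 4739645 / 329
= 14406.2158


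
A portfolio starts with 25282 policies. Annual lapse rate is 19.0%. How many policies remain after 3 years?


remaining = initial * (1 - lapse)^years
= 25282 * (1 - 0.19)^3
= 25282 * 0.531441
= 13435.8914


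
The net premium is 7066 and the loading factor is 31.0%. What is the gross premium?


Gross = net * (1 + loading)
= 7066 * (1 + 0.31)
= 7066 * 1.31
= 9256.46


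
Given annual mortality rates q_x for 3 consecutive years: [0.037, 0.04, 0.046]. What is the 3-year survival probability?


p_k = 1 - q_k for each year
Survival = product of (1 - q_k)
= 0.963 * 0.96 * 0.954
= 0.882


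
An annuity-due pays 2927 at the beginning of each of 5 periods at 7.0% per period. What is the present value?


PV_due = PMT * (1-(1+i)^(-n))/i * (1+i)
PV_immediate = 12001.2779
PV_due = 12001.2779 * 1.07
= 12841.3673


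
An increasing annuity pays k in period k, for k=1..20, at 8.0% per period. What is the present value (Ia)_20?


(Ia)_n = sum_{k=1}^{n} k * v^k, v = 1/(1+i)
v = 0.925926
Sum computed term by term:
(Ia)_20 = 78.9079


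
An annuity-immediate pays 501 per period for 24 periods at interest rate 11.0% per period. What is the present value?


PV = PMT * (1 - (1+i)^(-n)) / i
= 501 * (1 - (1+0.11)^(-24)) / 0.11
= 501 * (1 - 0.081705) / 0.11
= 501 * 8.348137
= 4182.4164


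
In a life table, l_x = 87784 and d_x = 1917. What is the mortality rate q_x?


q_x = d_x / l_x
= 1917 / 87784
= 0.0218


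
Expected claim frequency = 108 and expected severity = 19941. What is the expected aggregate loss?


E[S] = E[N] * E[X]
= 108 * 19941
= 2.1536e+06


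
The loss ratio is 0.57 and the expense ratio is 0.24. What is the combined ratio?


Combined ratio = loss ratio + expense ratio
= 0.57 + 0.24
= 0.81


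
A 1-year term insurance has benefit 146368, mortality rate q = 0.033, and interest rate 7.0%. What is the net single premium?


NSP = benefit * q * v
v = 1/(1+i) = 0.934579
NSP = 146368 * 0.033 * 0.934579
= 4514.1533


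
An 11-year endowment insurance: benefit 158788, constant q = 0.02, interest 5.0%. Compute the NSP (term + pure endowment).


Term component = 24128.0164
Pure endowment = 11_p_x * v^11 * benefit = 0.800731 * 0.584679 * 158788 = 74339.9426
NSP = 98467.959


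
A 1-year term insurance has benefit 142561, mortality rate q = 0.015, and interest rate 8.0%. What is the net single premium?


NSP = benefit * q * v
v = 1/(1+i) = 0.925926
NSP = 142561 * 0.015 * 0.925926
= 1980.0139


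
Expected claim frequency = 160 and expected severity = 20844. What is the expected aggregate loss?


E[S] = E[N] * E[X]
= 160 * 20844
= 3.3350e+06


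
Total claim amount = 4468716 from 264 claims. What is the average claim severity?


severity = total / number
= 4468716 / 264
= 16926.9545


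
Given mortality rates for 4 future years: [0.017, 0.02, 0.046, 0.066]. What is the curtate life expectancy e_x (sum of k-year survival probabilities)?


e_x = sum_{k=1}^{n} k_p_x
k_p_x values:
  1_p_x = 0.983
  2_p_x = 0.96334
  3_p_x = 0.919026
  4_p_x = 0.858371
e_x = 3.7237


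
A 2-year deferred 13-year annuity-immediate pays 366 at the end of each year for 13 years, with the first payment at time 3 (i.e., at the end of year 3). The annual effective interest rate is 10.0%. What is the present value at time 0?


PV at time 2 of the 13-year annuity-immediate:
a_n = 366 * (1-(1+0.1)^(-13))/0.1 = 2599.8284
Discount back 2 years to time 0:
PV = 2599.8284 * (1+0.1)^(-2)
= 2599.8284 * 0.826446
= 2148.6185


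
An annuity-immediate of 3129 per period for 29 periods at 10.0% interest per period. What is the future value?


FV = PMT * ((1+i)^n - 1) / i
= 3129 * ((1.1)^29 - 1) / 0.1
= 3129 * (15.863093 - 1) / 0.1
= 465066.1791


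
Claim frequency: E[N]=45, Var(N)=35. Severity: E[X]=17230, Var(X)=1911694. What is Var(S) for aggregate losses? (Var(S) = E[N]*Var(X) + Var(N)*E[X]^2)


Var(S) = E[N]*Var(X) + Var(N)*E[X]^2
= 45*1911694 + 35*17230^2
= 86026230 + 10390551500
= 1.0477e+10


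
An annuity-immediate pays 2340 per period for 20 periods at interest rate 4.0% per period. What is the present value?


PV = PMT * (1 - (1+i)^(-n)) / i
= 2340 * (1 - (1+0.04)^(-20)) / 0.04
= 2340 * (1 - 0.456387) / 0.04
= 2340 * 13.590326
= 31801.3636


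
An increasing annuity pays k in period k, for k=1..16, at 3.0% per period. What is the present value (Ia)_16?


(Ia)_n = sum_{k=1}^{n} k * v^k, v = 1/(1+i)
v = 0.970874
Sum computed term by term:
(Ia)_16 = 98.9088


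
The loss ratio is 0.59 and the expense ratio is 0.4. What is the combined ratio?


Combined ratio = loss ratio + expense ratio
= 0.59 + 0.4
= 0.99


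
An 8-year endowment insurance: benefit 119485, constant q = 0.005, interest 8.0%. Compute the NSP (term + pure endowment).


Term component = 3380.4938
Pure endowment = 8_p_x * v^8 * benefit = 0.960693 * 0.540269 * 119485 = 62016.6053
NSP = 65397.0991


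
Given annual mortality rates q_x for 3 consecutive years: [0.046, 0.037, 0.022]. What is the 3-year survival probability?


p_k = 1 - q_k for each year
Survival = product of (1 - q_k)
= 0.954 * 0.963 * 0.978
= 0.8985


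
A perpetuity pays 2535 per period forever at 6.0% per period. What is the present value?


PV = PMT / i
= 2535 / 0.06
= 42250.0


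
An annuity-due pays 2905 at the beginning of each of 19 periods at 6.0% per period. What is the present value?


PV_due = PMT * (1-(1+i)^(-n))/i * (1+i)
PV_immediate = 32414.3284
PV_due = 32414.3284 * 1.06
= 34359.1881


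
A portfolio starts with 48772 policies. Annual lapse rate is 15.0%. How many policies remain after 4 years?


remaining = initial * (1 - lapse)^years
= 48772 * (1 - 0.15)^4
= 48772 * 0.522006
= 25459.2888


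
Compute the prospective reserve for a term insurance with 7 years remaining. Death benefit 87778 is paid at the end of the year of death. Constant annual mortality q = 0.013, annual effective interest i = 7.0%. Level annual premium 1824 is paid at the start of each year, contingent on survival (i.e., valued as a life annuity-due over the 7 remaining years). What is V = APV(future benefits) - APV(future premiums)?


v = 1/(1+i) = 0.934579
APV(future benefits) per unit = sum_{k=0}^{6} k_p_x * q * v^(k+1) = 0.067625
APV(future benefits) = 87778 * 0.067625 = 5935.9597
Life annuity-due factor ä_{x:7} = sum_{k=0}^{6} k_p_x * v^k = 5.566032
APV(future premiums) = 1824 * 5.566032 = 10152.4422
V = 5935.9597 - 10152.4422
= -4216.4824


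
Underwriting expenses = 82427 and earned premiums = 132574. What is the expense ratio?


Expense ratio = expenses / premiums
= 82427 / 132574
= 0.6217


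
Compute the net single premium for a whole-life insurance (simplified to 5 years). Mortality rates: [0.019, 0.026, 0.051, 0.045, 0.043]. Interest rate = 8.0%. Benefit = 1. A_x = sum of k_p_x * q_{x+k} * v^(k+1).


v = 0.925926
Year 0: k_p_x=1.0, q=0.019, term=0.017593
Year 1: k_p_x=0.981, q=0.026, term=0.021867
Year 2: k_p_x=0.955494, q=0.051, term=0.038684
Year 3: k_p_x=0.906764, q=0.045, term=0.029992
Year 4: k_p_x=0.865959, q=0.043, term=0.025342
A_x = 0.1335


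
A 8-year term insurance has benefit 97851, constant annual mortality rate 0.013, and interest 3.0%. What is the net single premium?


NSP = benefit * sum_{k=0}^{n-1} k_p_x * q * v^(k+1)
With constant q=0.013, v=0.970874
Sum = 0.087387
NSP = 97851 * 0.087387
= 8550.9081


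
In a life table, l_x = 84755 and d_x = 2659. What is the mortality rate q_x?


q_x = d_x / l_x
= 2659 / 84755
= 0.0314


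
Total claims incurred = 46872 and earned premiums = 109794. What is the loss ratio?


Loss ratio = claims / premiums
= 46872 / 109794
= 0.4269


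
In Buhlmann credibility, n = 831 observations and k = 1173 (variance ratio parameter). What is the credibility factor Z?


Z = n / (n + k)
= 831 / (831 + 1173)
= 831 / 2004
= 0.4147


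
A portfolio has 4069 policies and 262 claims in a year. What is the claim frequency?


frequency = claims / policies
= 262 / 4069
= 0.0644


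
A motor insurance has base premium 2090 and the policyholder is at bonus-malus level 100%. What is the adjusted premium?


adjusted = base * BM_level / 100
= 2090 * 100 / 100
= 2090 * 1.0
= 2090.0


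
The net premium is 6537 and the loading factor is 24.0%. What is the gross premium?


Gross = net * (1 + loading)
= 6537 * (1 + 0.24)
= 6537 * 1.24
= 8105.88


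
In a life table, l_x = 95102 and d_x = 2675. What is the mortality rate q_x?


q_x = d_x / l_x
= 2675 / 95102
= 0.0281


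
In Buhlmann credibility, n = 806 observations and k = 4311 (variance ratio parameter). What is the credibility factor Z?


Z = n / (n + k)
= 806 / (806 + 4311)
= 806 / 5117
= 0.1575


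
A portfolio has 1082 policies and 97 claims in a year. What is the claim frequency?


frequency = claims / policies
= 97 / 1082
= 0.0896


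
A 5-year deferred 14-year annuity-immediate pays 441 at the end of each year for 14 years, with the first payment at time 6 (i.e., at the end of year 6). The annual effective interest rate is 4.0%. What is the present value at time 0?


PV at time 5 of the 14-year annuity-immediate:
a_n = 441 * (1-(1+0.04)^(-14))/0.04 = 4658.3372
Discount back 5 years to time 0:
PV = 4658.3372 * (1+0.04)^(-5)
= 4658.3372 * 0.821927
= 3828.8136


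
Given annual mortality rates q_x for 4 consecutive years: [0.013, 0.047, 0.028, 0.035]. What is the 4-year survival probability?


p_k = 1 - q_k for each year
Survival = product of (1 - q_k)
= 0.987 * 0.953 * 0.972 * 0.965
= 0.8823


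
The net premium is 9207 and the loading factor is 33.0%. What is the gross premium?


Gross = net * (1 + loading)
= 9207 * (1 + 0.33)
= 9207 * 1.33
= 12245.31


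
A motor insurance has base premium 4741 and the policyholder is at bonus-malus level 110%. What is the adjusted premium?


adjusted = base * BM_level / 100
= 4741 * 110 / 100
= 4741 * 1.1
= 5215.1


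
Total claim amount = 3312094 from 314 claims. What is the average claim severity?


severity = total / number
= 3312094 / 314
= 10548.0701


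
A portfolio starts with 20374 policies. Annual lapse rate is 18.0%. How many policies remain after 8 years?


remaining = initial * (1 - lapse)^years
= 20374 * (1 - 0.18)^8
= 20374 * 0.204414
= 4164.7326


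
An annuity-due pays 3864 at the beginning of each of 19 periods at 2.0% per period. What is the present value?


PV_due = PMT * (1-(1+i)^(-n))/i * (1+i)
PV_immediate = 60581.5772
PV_due = 60581.5772 * 1.02
= 61793.2088


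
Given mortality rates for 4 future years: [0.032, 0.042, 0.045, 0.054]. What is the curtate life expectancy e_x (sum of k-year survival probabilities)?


e_x = sum_{k=1}^{n} k_p_x
k_p_x values:
  1_p_x = 0.968
  2_p_x = 0.927344
  3_p_x = 0.885614
  4_p_x = 0.83779
e_x = 3.6187


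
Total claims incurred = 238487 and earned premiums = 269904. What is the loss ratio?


Loss ratio = claims / premiums
= 238487 / 269904
= 0.8836


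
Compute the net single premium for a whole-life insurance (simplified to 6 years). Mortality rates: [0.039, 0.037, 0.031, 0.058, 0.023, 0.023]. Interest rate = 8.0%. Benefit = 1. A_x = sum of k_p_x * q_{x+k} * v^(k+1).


v = 0.925926
Year 0: k_p_x=1.0, q=0.039, term=0.036111
Year 1: k_p_x=0.961, q=0.037, term=0.030484
Year 2: k_p_x=0.925443, q=0.031, term=0.022774
Year 3: k_p_x=0.896754, q=0.058, term=0.03823
Year 4: k_p_x=0.844743, q=0.023, term=0.013223
Year 5: k_p_x=0.825313, q=0.023, term=0.011962
A_x = 0.1528


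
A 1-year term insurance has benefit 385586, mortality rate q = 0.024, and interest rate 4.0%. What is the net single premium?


NSP = benefit * q * v
v = 1/(1+i) = 0.961538
NSP = 385586 * 0.024 * 0.961538
= 8898.1385


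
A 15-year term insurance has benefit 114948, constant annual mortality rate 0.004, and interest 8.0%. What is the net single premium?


NSP = benefit * sum_{k=0}^{n-1} k_p_x * q * v^(k+1)
With constant q=0.004, v=0.925926
Sum = 0.033483
NSP = 114948 * 0.033483
= 3848.8546


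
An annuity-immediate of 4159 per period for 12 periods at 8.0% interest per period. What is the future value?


FV = PMT * ((1+i)^n - 1) / i
= 4159 * ((1.08)^12 - 1) / 0.08
= 4159 * (2.51817 - 1) / 0.08
= 78925.8689


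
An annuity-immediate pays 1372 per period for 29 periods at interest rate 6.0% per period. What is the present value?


PV = PMT * (1 - (1+i)^(-n)) / i
= 1372 * (1 - (1+0.06)^(-29)) / 0.06
= 1372 * (1 - 0.184557) / 0.06
= 1372 * 13.590721
= 18646.4692


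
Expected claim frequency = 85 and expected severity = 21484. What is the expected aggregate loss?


E[S] = E[N] * E[X]
= 85 * 21484
= 1.8261e+06


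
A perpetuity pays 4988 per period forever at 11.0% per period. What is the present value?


PV = PMT / i
= 4988 / 0.11
= 45345.4545


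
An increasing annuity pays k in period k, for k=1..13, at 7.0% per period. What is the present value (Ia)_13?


(Ia)_n = sum_{k=1}^{n} k * v^k, v = 1/(1+i)
v = 0.934579
Sum computed term by term:
(Ia)_13 = 50.6878


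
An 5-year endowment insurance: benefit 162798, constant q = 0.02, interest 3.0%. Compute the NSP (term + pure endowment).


Term component = 14343.8049
Pure endowment = 5_p_x * v^5 * benefit = 0.903921 * 0.862609 * 162798 = 126938.4877
NSP = 141282.2926


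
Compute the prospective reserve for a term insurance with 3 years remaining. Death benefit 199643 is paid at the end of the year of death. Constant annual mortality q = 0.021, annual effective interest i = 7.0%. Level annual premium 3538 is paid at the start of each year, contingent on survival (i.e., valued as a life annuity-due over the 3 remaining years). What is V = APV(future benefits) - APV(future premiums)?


v = 1/(1+i) = 0.934579
APV(future benefits) per unit = sum_{k=0}^{2} k_p_x * q * v^(k+1) = 0.054013
APV(future benefits) = 199643 * 0.054013 = 10783.3244
Life annuity-due factor ä_{x:3} = sum_{k=0}^{2} k_p_x * v^k = 2.752093
APV(future premiums) = 3538 * 2.752093 = 9736.9042
V = 10783.3244 - 9736.9042
= 1046.4203


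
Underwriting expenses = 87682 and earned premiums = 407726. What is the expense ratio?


Expense ratio = expenses / premiums
= 87682 / 407726
= 0.2151


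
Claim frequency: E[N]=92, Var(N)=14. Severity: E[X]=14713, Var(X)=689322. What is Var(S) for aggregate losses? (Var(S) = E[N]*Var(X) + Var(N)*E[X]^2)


Var(S) = E[N]*Var(X) + Var(N)*E[X]^2
= 92*689322 + 14*14713^2
= 63417624 + 3030613166
= 3.0940e+09


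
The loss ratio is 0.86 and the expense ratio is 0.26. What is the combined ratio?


Combined ratio = loss ratio + expense ratio
= 0.86 + 0.26
= 1.12


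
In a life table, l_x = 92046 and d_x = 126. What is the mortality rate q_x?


q_x = d_x / l_x
= 126 / 92046
= 0.0014


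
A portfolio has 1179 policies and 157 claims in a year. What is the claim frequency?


frequency = claims / policies
= 157 / 1179
= 0.1332


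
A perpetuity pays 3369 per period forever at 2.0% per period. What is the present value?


PV = PMT / i
= 3369 / 0.02
= 168450.0


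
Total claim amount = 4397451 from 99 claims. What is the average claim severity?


severity = total / number
= 4397451 / 99
= 44418.697


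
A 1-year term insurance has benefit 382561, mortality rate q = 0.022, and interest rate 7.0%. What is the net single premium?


NSP = benefit * q * v
v = 1/(1+i) = 0.934579
NSP = 382561 * 0.022 * 0.934579
= 7865.7402


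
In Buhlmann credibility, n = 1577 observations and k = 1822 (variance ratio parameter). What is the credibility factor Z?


Z = n / (n + k)
= 1577 / (1577 + 1822)
= 1577 / 3399
= 0.464


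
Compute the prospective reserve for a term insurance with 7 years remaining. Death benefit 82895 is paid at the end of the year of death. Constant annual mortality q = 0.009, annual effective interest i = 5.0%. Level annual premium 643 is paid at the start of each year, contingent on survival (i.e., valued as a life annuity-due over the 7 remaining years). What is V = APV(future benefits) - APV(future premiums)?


v = 1/(1+i) = 0.952381
APV(future benefits) per unit = sum_{k=0}^{6} k_p_x * q * v^(k+1) = 0.050781
APV(future benefits) = 82895 * 0.050781 = 4209.5293
Life annuity-due factor ä_{x:7} = sum_{k=0}^{6} k_p_x * v^k = 5.924504
APV(future premiums) = 643 * 5.924504 = 3809.456
V = 4209.5293 - 3809.456
= 400.0733


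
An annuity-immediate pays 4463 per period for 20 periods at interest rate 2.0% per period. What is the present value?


PV = PMT * (1 - (1+i)^(-n)) / i
= 4463 * (1 - (1+0.02)^(-20)) / 0.02
= 4463 * (1 - 0.672971) / 0.02
= 4463 * 16.351433
= 72976.447


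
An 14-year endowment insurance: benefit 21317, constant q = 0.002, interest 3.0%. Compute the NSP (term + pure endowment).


Term component = 475.8418
Pure endowment = 14_p_x * v^14 * benefit = 0.972361 * 0.661118 * 21317 = 13703.532
NSP = 14179.3737


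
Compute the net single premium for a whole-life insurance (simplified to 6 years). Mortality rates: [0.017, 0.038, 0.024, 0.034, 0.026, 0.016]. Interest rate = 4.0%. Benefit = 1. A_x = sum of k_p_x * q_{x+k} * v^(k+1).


v = 0.961538
Year 0: k_p_x=1.0, q=0.017, term=0.016346
Year 1: k_p_x=0.983, q=0.038, term=0.034536
Year 2: k_p_x=0.945646, q=0.024, term=0.020176
Year 3: k_p_x=0.92295, q=0.034, term=0.026824
Year 4: k_p_x=0.89157, q=0.026, term=0.019053
Year 5: k_p_x=0.868389, q=0.016, term=0.010981
A_x = 0.1279


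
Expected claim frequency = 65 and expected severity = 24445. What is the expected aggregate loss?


E[S] = E[N] * E[X]
= 65 * 24445
= 1.5889e+06


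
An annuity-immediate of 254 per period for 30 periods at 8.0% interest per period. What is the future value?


FV = PMT * ((1+i)^n - 1) / i
= 254 * ((1.08)^30 - 1) / 0.08
= 254 * (10.062657 - 1) / 0.08
= 28773.9356


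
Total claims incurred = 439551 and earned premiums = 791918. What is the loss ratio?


Loss ratio = claims / premiums
= 439551 / 791918
= 0.555


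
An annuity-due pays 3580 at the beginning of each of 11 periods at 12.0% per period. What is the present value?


PV_due = PMT * (1-(1+i)^(-n))/i * (1+i)
PV_immediate = 21256.9629
PV_due = 21256.9629 * 1.12
= 23807.7984


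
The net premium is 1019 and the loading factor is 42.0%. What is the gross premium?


Gross = net * (1 + loading)
= 1019 * (1 + 0.42)
= 1019 * 1.42
= 1446.98


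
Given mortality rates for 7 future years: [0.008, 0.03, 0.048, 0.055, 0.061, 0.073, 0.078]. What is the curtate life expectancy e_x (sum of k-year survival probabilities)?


e_x = sum_{k=1}^{n} k_p_x
k_p_x values:
  1_p_x = 0.992
  2_p_x = 0.96224
  3_p_x = 0.916052
  4_p_x = 0.86567
  5_p_x = 0.812864
  6_p_x = 0.753525
  7_p_x = 0.69475
e_x = 5.9971


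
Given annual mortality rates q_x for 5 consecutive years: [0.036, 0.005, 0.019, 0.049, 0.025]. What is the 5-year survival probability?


p_k = 1 - q_k for each year
Survival = product of (1 - q_k)
= 0.964 * 0.995 * 0.981 * 0.951 * 0.975
= 0.8725


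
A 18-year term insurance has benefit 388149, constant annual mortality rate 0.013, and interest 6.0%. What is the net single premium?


NSP = benefit * sum_{k=0}^{n-1} k_p_x * q * v^(k+1)
With constant q=0.013, v=0.943396
Sum = 0.128785
NSP = 388149 * 0.128785
= 49987.7035


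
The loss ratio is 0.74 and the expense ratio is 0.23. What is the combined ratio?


Combined ratio = loss ratio + expense ratio
= 0.74 + 0.23
= 0.97


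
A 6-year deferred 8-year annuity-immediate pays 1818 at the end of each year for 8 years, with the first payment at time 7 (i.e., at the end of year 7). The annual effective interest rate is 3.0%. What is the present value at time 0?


PV at time 6 of the 8-year annuity-immediate:
a_n = 1818 * (1-(1+0.03)^(-8))/0.03 = 12761.8004
Discount back 6 years to time 0:
PV = 12761.8004 * (1+0.03)^(-6)
= 12761.8004 * 0.837484
= 10687.8069


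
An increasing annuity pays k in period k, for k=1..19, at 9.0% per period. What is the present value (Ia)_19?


(Ia)_n = sum_{k=1}^{n} k * v^k, v = 1/(1+i)
v = 0.917431
Sum computed term by term:
(Ia)_19 = 67.3369


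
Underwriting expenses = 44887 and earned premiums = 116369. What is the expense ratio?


Expense ratio = expenses / premiums
= 44887 / 116369
= 0.3857
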